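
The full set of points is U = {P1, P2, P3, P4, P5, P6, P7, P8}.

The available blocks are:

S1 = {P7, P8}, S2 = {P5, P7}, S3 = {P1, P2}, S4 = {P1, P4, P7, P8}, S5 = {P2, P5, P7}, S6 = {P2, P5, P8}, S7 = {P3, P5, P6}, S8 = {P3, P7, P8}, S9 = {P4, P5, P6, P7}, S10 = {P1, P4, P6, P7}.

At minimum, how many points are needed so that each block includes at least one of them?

3

The 3 points {P2, P6, P7} hit every block.
The blocks S1, S3, S7 are pairwise disjoint, so any hitting set needs a separate point for each — at least 3. Hence 3 is optimal.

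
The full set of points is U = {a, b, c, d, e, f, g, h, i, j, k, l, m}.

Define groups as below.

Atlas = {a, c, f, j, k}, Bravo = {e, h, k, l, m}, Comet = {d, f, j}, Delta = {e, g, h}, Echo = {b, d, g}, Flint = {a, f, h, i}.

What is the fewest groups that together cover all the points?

Atlas and Bravo and Echo and Flint together: Atlas ∪ Bravo ∪ Echo ∪ Flint = {a, b, c, d, e, f, g, h, i, j, k, l, m} — every point is covered.
Only Flint contains i, so Flint is forced; the remaining 9 points need at least 3 more groups (each remaining group adds at most 4) — so at least 4 groups are needed, and 4 is optimal.

4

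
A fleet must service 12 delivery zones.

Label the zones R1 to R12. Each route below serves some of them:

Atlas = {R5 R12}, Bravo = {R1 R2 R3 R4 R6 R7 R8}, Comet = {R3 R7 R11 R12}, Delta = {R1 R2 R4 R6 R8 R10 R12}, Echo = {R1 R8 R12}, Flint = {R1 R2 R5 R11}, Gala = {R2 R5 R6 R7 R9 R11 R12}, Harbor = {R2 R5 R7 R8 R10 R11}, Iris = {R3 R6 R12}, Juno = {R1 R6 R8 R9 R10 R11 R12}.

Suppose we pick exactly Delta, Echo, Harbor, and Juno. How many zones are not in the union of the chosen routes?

1

Union of Delta, Echo, Harbor, Juno = {R1, R2, R4, R5, R6, R7, R8, R9, R10, R11, R12}.
Not covered: R3 — 1 zone.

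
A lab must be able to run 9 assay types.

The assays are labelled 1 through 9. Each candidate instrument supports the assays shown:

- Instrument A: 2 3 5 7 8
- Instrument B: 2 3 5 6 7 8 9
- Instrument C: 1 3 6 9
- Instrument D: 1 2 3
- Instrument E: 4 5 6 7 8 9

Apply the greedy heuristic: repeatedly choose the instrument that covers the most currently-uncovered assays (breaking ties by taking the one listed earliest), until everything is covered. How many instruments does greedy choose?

3

Greedy: pick B (covers 7 new) → pick C (covers 1 new) → pick E (covers 1 new). Total picks: 3.
(The true minimum cover uses only 2 instruments, so greedy is not optimal here.)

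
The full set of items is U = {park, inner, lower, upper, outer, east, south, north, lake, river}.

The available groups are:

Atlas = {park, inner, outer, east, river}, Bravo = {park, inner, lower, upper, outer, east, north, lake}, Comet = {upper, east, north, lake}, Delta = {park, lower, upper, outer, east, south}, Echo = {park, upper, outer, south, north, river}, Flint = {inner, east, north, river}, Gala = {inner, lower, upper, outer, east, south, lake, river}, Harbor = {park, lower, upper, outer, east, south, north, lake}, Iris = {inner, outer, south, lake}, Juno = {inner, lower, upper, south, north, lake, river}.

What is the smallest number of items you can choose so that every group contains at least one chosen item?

H = {inner, upper} meets every group (each contains at least one member of H), and |H| = 2.
No single item lies in every group, so at least 2 are needed and 2 is optimal.

2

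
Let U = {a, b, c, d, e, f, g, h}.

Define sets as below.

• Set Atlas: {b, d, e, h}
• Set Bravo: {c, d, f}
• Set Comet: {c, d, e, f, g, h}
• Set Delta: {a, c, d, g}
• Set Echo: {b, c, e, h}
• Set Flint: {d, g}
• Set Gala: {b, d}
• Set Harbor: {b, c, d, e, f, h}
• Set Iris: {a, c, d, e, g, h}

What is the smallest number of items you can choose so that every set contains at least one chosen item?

2

The 2 items {c, d} hit every set.
The sets Echo, Flint are pairwise disjoint, so any hitting set needs a separate item for each — at least 2. Hence 2 is optimal.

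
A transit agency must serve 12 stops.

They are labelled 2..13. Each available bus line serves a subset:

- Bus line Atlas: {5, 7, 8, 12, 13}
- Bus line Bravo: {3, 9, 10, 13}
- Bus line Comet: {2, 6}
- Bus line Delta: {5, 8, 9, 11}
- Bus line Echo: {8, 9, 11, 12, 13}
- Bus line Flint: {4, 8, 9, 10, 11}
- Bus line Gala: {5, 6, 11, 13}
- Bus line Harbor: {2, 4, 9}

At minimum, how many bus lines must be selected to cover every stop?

Take {Atlas, Bravo, Gala, Harbor}. Their union is {2, 3, 4, 5, 6, 7, 8, 9, 10, 11, 12, 13}, which is all 12 stops.
No 3 of the 8 bus lines cover everything (all 56 combinations miss at least one stop), so 4 is optimal.

4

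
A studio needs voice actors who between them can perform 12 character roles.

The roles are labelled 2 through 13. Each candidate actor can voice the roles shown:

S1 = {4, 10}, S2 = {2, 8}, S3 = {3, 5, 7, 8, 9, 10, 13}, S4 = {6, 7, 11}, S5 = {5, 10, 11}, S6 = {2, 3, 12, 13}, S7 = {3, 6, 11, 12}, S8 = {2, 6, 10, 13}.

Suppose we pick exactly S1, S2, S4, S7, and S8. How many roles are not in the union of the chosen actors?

Union of S1, S2, S4, S7, S8 = {2, 3, 4, 6, 7, 8, 10, 11, 12, 13}.
Not covered: 5, 9 — 2 roles.

2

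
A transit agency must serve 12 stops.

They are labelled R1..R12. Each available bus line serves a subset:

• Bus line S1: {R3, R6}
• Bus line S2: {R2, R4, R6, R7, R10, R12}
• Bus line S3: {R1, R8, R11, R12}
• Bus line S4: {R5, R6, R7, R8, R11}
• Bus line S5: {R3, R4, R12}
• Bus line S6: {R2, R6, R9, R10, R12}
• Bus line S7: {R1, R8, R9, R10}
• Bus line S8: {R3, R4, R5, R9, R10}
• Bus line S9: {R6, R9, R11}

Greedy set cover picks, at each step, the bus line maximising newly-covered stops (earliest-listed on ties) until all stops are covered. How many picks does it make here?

Greedy: pick S2 (covers 6 new) → pick S3 (covers 3 new) → pick S8 (covers 3 new). Total picks: 3.

3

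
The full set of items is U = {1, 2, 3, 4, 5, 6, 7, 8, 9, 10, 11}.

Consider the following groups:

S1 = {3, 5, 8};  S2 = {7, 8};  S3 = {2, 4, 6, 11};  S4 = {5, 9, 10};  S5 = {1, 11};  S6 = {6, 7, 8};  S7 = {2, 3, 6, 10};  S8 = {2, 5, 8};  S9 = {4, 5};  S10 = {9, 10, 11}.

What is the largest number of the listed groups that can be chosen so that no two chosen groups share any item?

S2, S5, S7, S9 are pairwise disjoint (S2={7,8}; S5={1,11}; S7={2,3,6,10}; S9={4,5}).
Every remaining group overlaps one of these, and no 5 of the listed groups are pairwise disjoint, so 4 is the maximum.

4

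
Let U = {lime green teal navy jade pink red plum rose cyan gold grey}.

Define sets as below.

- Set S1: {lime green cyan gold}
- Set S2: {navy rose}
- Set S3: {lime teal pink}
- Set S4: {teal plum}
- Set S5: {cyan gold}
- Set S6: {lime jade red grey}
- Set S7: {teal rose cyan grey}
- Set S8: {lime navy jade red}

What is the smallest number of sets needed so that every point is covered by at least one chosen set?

5

S1, S2, S3, S4, and S6 cover everything between them: the union {lime, green, teal, navy, jade, pink, red, plum, rose, cyan, gold, grey} is all of U.
No 4 of the 8 sets cover everything (all 70 combinations miss at least one point), so 5 is optimal.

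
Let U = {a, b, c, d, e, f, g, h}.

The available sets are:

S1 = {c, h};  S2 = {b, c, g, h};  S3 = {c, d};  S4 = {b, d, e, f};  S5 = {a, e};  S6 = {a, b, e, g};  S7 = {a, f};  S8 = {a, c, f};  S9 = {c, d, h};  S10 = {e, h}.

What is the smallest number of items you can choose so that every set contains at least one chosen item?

The 3 items {a, d, h} hit every set.
The sets S3, S7, S10 are pairwise disjoint, so any hitting set needs a separate item for each — at least 3. Hence 3 is optimal.

3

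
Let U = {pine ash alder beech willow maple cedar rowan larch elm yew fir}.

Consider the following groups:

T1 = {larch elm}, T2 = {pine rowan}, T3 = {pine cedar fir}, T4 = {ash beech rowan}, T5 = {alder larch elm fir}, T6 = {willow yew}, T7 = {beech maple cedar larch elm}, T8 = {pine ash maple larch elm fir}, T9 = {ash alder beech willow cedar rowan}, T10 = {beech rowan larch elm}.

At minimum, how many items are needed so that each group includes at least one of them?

H = {pine, rowan, elm, yew} meets every group (each contains at least one member of H), and |H| = 4.
The groups T1, T3, T4, T6 are pairwise disjoint, so any hitting set needs a separate item for each — at least 4. Hence 4 is optimal.

4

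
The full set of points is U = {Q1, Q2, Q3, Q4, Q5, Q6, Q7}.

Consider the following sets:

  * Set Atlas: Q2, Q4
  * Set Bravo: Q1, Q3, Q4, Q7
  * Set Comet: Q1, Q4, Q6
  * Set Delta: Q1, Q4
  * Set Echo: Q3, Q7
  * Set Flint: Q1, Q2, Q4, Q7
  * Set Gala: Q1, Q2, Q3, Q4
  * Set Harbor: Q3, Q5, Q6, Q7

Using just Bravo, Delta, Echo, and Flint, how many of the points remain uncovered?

Union of Bravo, Delta, Echo, Flint = {Q1, Q2, Q3, Q4, Q7}.
Not covered: Q5, Q6 — 2 points.

2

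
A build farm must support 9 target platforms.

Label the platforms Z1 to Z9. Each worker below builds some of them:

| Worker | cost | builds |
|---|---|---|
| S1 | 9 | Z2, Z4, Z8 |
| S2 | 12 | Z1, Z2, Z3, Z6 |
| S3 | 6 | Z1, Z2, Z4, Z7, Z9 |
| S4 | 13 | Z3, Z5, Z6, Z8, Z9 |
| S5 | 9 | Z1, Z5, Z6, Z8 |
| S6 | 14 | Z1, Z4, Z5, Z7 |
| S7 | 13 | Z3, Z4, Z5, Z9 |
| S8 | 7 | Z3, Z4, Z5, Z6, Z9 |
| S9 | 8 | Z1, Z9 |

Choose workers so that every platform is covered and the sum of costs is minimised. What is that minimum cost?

S3, S4 together cover every platform (S3 ∪ S4 = {Z1, Z2, Z3, Z4, Z5, Z6, Z7, Z8, Z9}); total cost 6 + 13 = 19.
The greedy pick S3, S8, S1 costs 22; no covering selection beats 19.

19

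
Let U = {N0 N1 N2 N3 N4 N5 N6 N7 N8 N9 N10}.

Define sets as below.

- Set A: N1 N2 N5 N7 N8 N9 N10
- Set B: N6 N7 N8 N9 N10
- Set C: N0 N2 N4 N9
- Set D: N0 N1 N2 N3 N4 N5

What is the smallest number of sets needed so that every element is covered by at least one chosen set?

B and D together: B ∪ D = {N0, N1, N2, N3, N4, N5, N6, N7, N8, N9, N10} — every element is covered.
No single set has all 11 elements (the largest, A, has 7), so 2 is optimal.

2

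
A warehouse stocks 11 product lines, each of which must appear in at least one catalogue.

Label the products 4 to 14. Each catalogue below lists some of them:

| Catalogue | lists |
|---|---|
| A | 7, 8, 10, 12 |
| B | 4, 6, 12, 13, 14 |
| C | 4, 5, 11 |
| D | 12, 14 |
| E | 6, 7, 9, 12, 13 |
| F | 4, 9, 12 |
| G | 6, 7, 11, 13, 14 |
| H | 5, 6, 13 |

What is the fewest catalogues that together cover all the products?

A and C and E and G together: A ∪ C ∪ E ∪ G = {4, 5, 6, 7, 8, 9, 10, 11, 12, 13, 14} — every product is covered.
No 3 of the 8 catalogues cover everything (all 56 combinations miss at least one product), so 4 is optimal.

4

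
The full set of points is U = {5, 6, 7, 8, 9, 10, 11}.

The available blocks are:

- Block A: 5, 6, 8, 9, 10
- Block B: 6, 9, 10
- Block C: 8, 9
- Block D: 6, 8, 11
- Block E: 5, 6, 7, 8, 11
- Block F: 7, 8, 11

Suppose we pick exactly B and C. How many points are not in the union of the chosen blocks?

Union of B, C = {6, 8, 9, 10}.
Not covered: 5, 7, 11 — 3 points.

3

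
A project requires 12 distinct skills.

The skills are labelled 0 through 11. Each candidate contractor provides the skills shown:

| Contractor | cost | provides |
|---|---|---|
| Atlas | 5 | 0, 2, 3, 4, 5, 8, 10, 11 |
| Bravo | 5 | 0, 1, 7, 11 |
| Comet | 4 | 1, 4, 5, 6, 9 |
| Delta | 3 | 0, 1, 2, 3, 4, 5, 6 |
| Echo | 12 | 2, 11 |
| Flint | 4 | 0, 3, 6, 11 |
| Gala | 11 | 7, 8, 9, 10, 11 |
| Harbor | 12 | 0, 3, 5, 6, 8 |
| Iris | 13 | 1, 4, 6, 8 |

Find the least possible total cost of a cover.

Delta, Gala together cover every skill (Delta ∪ Gala = {0, 1, 2, 3, 4, 5, 6, 7, 8, 9, 10, 11}); total cost 3 + 11 = 14.
The greedy pick Delta, Atlas, Comet, Bravo costs 17; no covering selection beats 14.

14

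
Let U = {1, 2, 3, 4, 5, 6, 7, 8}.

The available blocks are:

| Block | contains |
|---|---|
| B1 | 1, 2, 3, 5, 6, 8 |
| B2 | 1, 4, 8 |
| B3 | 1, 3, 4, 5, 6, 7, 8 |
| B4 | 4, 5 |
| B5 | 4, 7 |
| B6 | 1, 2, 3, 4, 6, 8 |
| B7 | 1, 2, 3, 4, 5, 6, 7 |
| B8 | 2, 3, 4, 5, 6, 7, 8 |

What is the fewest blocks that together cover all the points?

2

B1 and B7 together: B1 ∪ B7 = {1, 2, 3, 4, 5, 6, 7, 8} — every point is covered.
No single block has all 8 points (the largest, B3, has 7), so 2 is optimal.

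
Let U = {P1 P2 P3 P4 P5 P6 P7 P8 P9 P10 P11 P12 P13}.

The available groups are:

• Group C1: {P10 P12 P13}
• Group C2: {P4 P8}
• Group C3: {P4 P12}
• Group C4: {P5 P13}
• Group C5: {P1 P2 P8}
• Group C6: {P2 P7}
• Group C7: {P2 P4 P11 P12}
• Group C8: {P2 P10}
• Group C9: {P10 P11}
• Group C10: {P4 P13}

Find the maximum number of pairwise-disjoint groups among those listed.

C3, C4, C5, C9 are pairwise disjoint (C3={P4,P12}; C4={P5,P13}; C5={P1,P2,P8}; C9={P10,P11}).
Every remaining group overlaps one of these, and no 5 of the listed groups are pairwise disjoint, so 4 is the maximum.

4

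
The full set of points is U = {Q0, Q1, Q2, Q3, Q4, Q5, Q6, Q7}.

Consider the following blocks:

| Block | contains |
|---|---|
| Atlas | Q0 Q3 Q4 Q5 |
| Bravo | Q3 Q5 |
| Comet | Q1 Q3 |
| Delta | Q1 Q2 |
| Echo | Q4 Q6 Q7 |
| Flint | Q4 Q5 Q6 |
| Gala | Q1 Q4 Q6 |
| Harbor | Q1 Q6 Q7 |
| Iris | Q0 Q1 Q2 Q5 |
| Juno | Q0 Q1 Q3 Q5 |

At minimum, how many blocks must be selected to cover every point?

Delta and Echo and Juno together: Delta ∪ Echo ∪ Juno = {Q0, Q1, Q2, Q3, Q4, Q5, Q6, Q7} — every point is covered.
No 2 of the 10 blocks cover everything (all 45 combinations miss at least one point), so 3 is optimal.

3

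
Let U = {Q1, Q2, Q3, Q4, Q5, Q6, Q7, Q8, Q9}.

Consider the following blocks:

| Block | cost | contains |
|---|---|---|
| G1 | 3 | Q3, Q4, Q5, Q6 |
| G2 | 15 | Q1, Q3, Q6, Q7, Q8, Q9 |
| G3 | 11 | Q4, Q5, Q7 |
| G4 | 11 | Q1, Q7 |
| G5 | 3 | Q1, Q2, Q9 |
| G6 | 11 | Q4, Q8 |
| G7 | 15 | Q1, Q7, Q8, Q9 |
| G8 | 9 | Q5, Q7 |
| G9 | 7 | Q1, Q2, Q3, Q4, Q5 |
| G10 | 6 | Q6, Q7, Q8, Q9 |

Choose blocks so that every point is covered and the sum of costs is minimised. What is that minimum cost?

G1, G5, G10 together cover every point (G1 ∪ G5 ∪ G10 = {Q1, Q2, Q3, Q4, Q5, Q6, Q7, Q8, Q9}); total cost 3 + 3 + 6 = 12.
No covering selection has total cost below 12.

12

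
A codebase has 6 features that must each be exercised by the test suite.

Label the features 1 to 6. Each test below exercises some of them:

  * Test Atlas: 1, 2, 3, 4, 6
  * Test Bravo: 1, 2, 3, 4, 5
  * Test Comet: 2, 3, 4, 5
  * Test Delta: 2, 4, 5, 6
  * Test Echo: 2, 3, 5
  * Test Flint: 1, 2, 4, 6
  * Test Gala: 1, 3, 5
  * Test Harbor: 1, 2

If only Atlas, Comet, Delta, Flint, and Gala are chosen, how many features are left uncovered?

0

Union of Atlas, Comet, Delta, Flint, Gala = {1, 2, 3, 4, 5, 6} — that's every feature, so 0 are uncovered.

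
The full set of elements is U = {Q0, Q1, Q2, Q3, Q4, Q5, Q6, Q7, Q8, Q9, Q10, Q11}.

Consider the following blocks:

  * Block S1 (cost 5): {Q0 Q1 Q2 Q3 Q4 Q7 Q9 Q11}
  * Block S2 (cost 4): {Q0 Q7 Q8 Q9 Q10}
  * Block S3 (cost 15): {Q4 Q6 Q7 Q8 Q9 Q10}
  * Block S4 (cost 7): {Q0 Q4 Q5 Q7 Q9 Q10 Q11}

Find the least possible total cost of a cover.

S1, S3, S4 together cover every element (S1 ∪ S3 ∪ S4 = {Q0, Q1, Q2, Q3, Q4, Q5, Q6, Q7, Q8, Q9, Q10, Q11}); total cost 5 + 15 + 7 = 27.
The greedy pick S1, S2, S4, S3 costs 31; no covering selection beats 27.

27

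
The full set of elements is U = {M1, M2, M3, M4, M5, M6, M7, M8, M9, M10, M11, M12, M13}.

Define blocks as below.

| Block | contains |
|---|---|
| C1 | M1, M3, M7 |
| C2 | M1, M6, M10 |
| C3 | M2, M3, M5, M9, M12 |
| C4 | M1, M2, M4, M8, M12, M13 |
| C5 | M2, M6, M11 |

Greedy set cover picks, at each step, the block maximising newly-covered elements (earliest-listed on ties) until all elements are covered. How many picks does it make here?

Greedy: pick C4 (covers 6 new) → pick C3 (covers 3 new) → pick C2 (covers 2 new) → pick C1 (covers 1 new) → pick C5 (covers 1 new). Total picks: 5.

5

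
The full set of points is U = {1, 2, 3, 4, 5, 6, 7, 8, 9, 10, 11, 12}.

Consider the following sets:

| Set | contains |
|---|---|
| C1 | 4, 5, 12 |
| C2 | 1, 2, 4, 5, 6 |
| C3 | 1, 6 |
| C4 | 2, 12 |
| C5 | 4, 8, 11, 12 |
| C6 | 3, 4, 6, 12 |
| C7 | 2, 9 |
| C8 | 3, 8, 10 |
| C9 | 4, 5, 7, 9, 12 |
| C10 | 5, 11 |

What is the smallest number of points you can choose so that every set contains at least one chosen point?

H = {2, 5, 6, 8} meets every set (each contains at least one member of H), and |H| = 4.
The sets C1, C3, C7, C8 are pairwise disjoint, so any hitting set needs a separate point for each — at least 4. Hence 4 is optimal.

4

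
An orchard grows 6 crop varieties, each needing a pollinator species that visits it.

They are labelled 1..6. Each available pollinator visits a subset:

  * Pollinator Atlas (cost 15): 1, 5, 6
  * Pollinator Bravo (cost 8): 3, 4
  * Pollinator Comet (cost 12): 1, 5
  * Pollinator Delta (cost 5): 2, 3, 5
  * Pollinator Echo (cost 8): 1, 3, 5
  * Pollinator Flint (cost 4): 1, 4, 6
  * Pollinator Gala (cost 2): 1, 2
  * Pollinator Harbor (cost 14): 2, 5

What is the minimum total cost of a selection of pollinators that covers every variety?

9

Delta, Flint together cover every variety (Delta ∪ Flint = {1, 2, 3, 4, 5, 6}); total cost 5 + 4 = 9.
The greedy pick Gala, Flint, Delta costs 11; no covering selection beats 9.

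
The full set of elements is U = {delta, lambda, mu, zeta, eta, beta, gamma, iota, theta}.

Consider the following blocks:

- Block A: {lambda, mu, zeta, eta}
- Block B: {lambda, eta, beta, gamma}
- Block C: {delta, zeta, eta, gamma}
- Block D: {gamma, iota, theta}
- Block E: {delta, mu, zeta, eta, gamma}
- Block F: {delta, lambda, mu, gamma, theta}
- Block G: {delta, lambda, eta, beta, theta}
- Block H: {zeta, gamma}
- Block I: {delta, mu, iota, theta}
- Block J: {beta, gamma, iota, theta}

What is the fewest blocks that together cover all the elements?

A and F and J together: A ∪ F ∪ J = {delta, lambda, mu, zeta, eta, beta, gamma, iota, theta} — every element is covered.
No 2 of the 10 blocks cover everything (all 45 combinations miss at least one element), so 3 is optimal.

3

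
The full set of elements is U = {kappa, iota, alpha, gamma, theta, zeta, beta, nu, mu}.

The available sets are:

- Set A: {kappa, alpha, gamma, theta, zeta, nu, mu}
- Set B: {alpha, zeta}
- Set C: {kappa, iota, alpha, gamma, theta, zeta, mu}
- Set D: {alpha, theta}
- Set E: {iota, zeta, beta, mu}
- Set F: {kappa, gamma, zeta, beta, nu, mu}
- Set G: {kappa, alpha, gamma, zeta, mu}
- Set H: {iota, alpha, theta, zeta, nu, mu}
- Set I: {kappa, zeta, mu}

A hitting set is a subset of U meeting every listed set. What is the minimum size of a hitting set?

2

T = {alpha, mu} meets every set (each contains at least one member of T), and |T| = 2.
The sets D, F are pairwise disjoint, so any hitting set needs a separate element for each — at least 2. Hence 2 is optimal.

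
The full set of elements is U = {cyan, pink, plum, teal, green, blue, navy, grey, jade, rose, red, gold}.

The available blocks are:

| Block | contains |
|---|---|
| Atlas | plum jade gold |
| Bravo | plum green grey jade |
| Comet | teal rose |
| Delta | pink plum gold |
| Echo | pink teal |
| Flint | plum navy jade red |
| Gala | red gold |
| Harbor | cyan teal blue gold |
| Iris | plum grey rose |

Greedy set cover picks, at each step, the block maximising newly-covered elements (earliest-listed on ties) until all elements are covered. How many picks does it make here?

Greedy: pick Bravo (covers 4 new) → pick Harbor (covers 4 new) → pick Flint (covers 2 new) → pick Comet (covers 1 new) → pick Delta (covers 1 new). Total picks: 5.

5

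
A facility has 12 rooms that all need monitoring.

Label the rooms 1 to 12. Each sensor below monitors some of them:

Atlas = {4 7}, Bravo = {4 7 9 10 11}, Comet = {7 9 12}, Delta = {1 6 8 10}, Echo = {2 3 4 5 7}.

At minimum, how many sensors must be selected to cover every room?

4

Bravo and Comet and Delta and Echo together: Bravo ∪ Comet ∪ Delta ∪ Echo = {1, 2, 3, 4, 5, 6, 7, 8, 9, 10, 11, 12} — every room is covered.
Only Bravo contains 11, so Bravo is forced; the remaining 7 rooms need at least 3 more sensors (each remaining sensor adds at most 3) — so at least 4 sensors are needed, and 4 is optimal.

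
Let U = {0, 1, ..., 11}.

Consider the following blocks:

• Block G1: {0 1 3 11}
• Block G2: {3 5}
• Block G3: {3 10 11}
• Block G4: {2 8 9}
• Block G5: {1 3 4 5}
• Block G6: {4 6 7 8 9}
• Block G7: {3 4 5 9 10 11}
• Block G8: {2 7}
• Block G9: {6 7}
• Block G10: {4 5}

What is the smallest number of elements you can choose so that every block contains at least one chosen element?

The 4 elements {2, 3, 5, 7} hit every block.
The blocks G1, G4, G9, G10 are pairwise disjoint, so any hitting set needs a separate element for each — at least 4. Hence 4 is optimal.

4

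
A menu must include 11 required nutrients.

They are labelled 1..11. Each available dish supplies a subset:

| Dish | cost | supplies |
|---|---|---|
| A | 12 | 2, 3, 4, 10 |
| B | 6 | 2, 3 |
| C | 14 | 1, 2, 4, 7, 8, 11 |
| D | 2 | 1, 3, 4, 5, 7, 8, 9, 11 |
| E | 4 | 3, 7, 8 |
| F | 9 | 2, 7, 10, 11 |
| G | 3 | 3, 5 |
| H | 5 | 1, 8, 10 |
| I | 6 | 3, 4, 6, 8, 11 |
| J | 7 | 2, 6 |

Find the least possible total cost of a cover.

14

D, H, J together cover every nutrient (D ∪ H ∪ J = {1, 2, 3, 4, 5, 6, 7, 8, 9, 10, 11}); total cost 2 + 5 + 7 = 14.
No covering selection has total cost below 14.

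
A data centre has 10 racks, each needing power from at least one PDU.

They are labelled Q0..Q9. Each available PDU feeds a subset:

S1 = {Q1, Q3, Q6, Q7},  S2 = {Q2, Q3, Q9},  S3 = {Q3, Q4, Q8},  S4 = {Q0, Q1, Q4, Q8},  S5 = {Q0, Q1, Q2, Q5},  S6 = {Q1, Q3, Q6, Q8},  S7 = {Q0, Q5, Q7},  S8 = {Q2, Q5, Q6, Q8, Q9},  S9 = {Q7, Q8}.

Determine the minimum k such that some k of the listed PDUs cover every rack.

3

Take {S1, S4, S8}. Their union is {Q0, Q1, Q2, Q3, Q4, Q5, Q6, Q7, Q8, Q9}, which is all 10 racks.
No 2 of the 9 PDUs cover everything (all 36 combinations miss at least one rack), so 3 is optimal.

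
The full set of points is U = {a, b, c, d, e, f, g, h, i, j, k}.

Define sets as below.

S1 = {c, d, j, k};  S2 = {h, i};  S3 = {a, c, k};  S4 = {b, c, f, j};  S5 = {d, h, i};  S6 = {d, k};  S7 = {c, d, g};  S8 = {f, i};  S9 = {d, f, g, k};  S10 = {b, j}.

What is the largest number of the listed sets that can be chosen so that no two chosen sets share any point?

S3, S8, S10 are pairwise disjoint (S3={a,c,k}; S8={f,i}; S10={b,j}).
Every remaining set overlaps one of these, and no 4 of the listed sets are pairwise disjoint, so 3 is the maximum.

3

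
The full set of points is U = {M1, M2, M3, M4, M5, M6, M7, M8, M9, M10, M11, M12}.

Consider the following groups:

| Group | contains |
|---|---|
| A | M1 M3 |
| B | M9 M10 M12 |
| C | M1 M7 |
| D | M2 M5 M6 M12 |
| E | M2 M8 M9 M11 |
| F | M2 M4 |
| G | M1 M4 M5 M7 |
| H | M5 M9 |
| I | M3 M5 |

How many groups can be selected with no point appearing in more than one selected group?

B, C, F, I are pairwise disjoint (B={M9,M10,M12}; C={M1,M7}; F={M2,M4}; I={M3,M5}).
Every remaining group overlaps one of these, and no 5 of the listed groups are pairwise disjoint, so 4 is the maximum.

4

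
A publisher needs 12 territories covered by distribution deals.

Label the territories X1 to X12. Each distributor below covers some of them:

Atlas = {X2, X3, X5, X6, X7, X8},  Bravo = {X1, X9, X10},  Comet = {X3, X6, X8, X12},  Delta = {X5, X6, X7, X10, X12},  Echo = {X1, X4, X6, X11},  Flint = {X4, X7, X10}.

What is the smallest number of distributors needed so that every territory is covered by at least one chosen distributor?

Take {Atlas, Bravo, Comet, Echo}. Their union is {X1, X2, X3, X4, X5, X6, X7, X8, X9, X10, X11, X12}, which is all 12 territories.
No 3 of the 6 distributors cover everything (all 20 combinations miss at least one territory), so 4 is optimal.

4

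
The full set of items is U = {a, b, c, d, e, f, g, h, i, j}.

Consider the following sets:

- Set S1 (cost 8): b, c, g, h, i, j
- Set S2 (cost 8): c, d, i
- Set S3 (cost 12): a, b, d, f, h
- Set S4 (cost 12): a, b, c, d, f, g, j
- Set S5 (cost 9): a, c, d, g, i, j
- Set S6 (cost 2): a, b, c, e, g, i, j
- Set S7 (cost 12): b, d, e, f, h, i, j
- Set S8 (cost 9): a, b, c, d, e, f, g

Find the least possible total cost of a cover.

14

S6, S7 together cover every item (S6 ∪ S7 = {a, b, c, d, e, f, g, h, i, j}); total cost 2 + 12 = 14.
No covering selection has total cost below 14.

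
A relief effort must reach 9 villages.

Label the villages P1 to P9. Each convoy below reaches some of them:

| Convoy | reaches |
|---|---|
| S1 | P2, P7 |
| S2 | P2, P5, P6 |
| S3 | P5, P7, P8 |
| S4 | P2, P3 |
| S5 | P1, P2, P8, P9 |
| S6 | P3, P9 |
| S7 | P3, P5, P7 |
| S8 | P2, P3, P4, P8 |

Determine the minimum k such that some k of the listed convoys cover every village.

4

S2 and S3 and S5 and S8 together: S2 ∪ S3 ∪ S5 ∪ S8 = {P1, P2, P3, P4, P5, P6, P7, P8, P9} — every village is covered.
Only S8 contains P4, so S8 is forced; the remaining 5 villages need at least 3 more convoys (each remaining convoy adds at most 2) — so at least 4 convoys are needed, and 4 is optimal.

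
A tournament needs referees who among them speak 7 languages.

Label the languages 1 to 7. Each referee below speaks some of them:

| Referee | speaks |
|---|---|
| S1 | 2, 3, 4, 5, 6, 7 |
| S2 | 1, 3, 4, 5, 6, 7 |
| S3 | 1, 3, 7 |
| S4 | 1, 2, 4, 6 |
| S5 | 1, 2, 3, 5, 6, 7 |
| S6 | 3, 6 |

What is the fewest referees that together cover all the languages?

S1 and S5 together: S1 ∪ S5 = {1, 2, 3, 4, 5, 6, 7} — every language is covered.
No single referee has all 7 languages (the largest, S1, has 6), so 2 is optimal.

2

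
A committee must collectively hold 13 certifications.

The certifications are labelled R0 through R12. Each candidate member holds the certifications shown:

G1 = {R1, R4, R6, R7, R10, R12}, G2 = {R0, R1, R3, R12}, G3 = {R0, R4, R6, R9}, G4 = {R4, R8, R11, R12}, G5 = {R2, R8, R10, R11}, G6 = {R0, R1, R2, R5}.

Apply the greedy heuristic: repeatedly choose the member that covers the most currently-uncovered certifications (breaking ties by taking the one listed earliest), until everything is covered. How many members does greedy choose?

5

Greedy: pick G1 (covers 6 new) → pick G5 (covers 3 new) → pick G2 (covers 2 new) → pick G3 (covers 1 new) → pick G6 (covers 1 new). Total picks: 5.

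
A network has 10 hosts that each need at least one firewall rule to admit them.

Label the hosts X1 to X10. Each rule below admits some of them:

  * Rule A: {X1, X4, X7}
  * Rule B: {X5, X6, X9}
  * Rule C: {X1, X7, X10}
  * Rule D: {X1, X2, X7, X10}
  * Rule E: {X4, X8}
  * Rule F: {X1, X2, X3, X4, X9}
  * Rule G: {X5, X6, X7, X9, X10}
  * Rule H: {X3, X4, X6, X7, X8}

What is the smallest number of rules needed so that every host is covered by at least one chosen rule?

3

Take {E, F, G}. Their union is {X1, X2, X3, X4, X5, X6, X7, X8, X9, X10}, which is all 10 hosts.
No 2 of the 8 rules cover everything (all 28 combinations miss at least one host), so 3 is optimal.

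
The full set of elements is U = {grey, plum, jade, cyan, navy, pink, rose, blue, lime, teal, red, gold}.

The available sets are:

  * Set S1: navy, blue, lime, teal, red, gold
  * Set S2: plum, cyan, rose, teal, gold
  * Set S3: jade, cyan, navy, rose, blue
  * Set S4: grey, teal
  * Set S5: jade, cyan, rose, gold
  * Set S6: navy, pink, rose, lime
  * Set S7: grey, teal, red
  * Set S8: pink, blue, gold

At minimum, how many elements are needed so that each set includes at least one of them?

The 3 elements {grey, navy, gold} hit every set.
No choice of 2 elements meets every set, so 3 is the minimum.

3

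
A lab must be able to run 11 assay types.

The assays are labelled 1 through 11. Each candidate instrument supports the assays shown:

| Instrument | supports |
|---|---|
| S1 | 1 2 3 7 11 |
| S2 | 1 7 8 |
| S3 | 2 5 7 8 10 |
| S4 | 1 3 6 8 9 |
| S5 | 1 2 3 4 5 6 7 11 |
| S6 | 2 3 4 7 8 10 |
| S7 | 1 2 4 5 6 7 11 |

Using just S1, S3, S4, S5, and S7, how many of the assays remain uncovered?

0

Union of S1, S3, S4, S5, S7 = {1, 2, 3, 4, 5, 6, 7, 8, 9, 10, 11} — that's every assay, so 0 are uncovered.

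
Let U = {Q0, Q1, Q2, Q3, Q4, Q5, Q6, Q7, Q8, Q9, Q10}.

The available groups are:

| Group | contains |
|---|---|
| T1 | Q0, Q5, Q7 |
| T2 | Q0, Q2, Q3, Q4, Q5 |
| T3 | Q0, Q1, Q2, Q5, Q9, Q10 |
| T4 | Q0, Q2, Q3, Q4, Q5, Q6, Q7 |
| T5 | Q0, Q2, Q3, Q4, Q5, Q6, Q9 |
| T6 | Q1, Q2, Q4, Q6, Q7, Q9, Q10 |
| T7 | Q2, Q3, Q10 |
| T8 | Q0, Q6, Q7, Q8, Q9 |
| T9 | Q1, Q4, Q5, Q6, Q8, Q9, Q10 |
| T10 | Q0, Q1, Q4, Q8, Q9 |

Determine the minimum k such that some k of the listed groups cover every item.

2

Take {T4, T9}. Their union is {Q0, Q1, Q2, Q3, Q4, Q5, Q6, Q7, Q8, Q9, Q10}, which is all 11 items.
No single group has all 11 items (the largest, T4, has 7), so 2 is optimal.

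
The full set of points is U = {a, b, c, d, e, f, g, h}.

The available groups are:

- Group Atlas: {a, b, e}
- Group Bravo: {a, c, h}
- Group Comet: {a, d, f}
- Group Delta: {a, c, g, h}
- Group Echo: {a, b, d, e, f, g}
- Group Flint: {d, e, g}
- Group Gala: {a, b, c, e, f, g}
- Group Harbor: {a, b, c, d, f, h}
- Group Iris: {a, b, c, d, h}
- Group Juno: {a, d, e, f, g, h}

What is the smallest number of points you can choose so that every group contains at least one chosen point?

The 2 points {a, g} hit every group.
The groups Bravo, Flint are pairwise disjoint, so any hitting set needs a separate point for each — at least 2. Hence 2 is optimal.

2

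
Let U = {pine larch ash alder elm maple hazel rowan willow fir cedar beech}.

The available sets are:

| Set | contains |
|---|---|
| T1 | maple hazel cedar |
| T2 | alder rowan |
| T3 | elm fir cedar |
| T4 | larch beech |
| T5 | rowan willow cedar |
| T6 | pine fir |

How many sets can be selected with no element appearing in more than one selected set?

4

T1, T2, T4, T6 are pairwise disjoint (T1={maple,hazel,cedar}; T2={alder,rowan}; T4={larch,beech}; T6={pine,fir}).
Every remaining set overlaps one of these, and no 5 of the listed sets are pairwise disjoint, so 4 is the maximum.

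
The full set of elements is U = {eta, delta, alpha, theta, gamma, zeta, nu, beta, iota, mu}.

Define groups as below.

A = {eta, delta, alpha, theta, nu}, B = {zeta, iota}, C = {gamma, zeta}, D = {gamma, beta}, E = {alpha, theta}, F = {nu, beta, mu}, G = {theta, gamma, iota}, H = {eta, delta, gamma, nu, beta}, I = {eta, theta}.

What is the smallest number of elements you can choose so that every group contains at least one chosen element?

The 3 elements {theta, zeta, beta} hit every group.
The groups B, E, H are pairwise disjoint, so any hitting set needs a separate element for each — at least 3. Hence 3 is optimal.

3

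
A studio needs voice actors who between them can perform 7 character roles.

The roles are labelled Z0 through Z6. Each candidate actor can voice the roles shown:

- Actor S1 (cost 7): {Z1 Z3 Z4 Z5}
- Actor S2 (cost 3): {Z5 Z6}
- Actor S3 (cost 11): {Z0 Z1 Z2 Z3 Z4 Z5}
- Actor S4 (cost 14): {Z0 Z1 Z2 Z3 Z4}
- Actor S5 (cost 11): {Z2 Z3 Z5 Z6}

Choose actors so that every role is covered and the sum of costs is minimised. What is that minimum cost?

14

S2, S3 together cover every role (S2 ∪ S3 = {Z0, Z1, Z2, Z3, Z4, Z5, Z6}); total cost 3 + 11 = 14.
No covering selection has total cost below 14.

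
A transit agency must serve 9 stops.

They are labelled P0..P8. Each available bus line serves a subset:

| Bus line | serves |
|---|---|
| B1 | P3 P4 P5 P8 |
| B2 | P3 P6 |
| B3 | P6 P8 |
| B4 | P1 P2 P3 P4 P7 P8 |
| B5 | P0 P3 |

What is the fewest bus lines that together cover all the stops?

Take {B1, B2, B4, B5}. Their union is {P0, P1, P2, P3, P4, P5, P6, P7, P8}, which is all 9 stops.
Only B4 contains P1, so B4 is forced; the remaining 3 stops need at least 3 more bus lines (each remaining bus line adds at most 1) — so at least 4 bus lines are needed, and 4 is optimal.

4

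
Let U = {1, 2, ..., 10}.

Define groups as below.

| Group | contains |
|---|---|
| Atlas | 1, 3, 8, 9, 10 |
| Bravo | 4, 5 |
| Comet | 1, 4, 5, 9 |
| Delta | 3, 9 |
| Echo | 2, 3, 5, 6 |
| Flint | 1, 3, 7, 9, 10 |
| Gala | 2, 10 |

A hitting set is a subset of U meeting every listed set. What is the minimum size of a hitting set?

3

The 3 points {2, 5, 9} hit every group.
The groups Bravo, Delta, Gala are pairwise disjoint, so any hitting set needs a separate point for each — at least 3. Hence 3 is optimal.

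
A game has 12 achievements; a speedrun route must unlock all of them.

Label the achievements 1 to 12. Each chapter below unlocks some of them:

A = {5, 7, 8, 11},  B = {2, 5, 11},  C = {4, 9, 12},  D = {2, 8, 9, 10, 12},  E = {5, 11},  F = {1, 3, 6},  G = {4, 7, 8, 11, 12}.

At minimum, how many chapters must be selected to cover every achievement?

A and C and D and F together: A ∪ C ∪ D ∪ F = {1, 2, 3, 4, 5, 6, 7, 8, 9, 10, 11, 12} — every achievement is covered.
Only D contains 10, so D is forced; the remaining 7 achievements need at least 3 more chapters (each remaining chapter adds at most 3) — so at least 4 chapters are needed, and 4 is optimal.

4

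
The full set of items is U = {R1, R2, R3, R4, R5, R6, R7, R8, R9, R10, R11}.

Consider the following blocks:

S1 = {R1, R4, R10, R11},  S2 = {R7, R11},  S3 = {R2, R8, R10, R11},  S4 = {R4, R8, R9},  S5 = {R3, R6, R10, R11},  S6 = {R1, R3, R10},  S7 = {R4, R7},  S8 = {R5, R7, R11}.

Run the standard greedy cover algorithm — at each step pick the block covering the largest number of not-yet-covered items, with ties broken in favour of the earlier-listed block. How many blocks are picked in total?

Greedy: pick S1 (covers 4 new) → pick S3 (covers 2 new) → pick S5 (covers 2 new) → pick S8 (covers 2 new) → pick S4 (covers 1 new). Total picks: 5.

5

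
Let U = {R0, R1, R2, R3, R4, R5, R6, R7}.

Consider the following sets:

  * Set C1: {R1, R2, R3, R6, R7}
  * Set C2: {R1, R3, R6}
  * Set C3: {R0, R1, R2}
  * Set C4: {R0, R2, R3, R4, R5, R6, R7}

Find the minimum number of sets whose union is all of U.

C2 and C4 together: C2 ∪ C4 = {R0, R1, R2, R3, R4, R5, R6, R7} — every element is covered.
No single set has all 8 elements (the largest, C4, has 7), so 2 is optimal.

2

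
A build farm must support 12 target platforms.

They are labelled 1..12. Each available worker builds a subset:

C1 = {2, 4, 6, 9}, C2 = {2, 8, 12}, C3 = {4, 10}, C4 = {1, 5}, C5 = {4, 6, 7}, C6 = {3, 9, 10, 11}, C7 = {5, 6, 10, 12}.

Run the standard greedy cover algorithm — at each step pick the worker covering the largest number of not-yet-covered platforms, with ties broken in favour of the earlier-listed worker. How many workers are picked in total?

5

Greedy: pick C1 (covers 4 new) → pick C6 (covers 3 new) → pick C2 (covers 2 new) → pick C4 (covers 2 new) → pick C5 (covers 1 new). Total picks: 5.
(The true minimum cover uses only 4 workers, so greedy is not optimal here.)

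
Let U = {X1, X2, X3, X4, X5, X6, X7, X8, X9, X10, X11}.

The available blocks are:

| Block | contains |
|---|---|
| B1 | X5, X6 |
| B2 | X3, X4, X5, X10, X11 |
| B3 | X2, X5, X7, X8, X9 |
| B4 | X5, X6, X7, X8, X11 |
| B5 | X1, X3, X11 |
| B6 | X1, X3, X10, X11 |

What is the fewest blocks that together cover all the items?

4

B1, B2, B3, and B6 cover everything between them: the union {X1, X2, X3, X4, X5, X6, X7, X8, X9, X10, X11} is all of U.
No 3 of the 6 blocks cover everything (all 20 combinations miss at least one item), so 4 is optimal.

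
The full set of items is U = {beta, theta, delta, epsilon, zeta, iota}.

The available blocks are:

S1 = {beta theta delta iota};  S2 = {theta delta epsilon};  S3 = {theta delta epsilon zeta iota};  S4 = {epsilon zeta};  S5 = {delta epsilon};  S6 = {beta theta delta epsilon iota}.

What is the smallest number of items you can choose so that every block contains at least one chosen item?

2

Take H = {beta, epsilon}. Each listed block contains at least one of these, so H is a hitting set of size 2.
The blocks S1, S4 are pairwise disjoint, so any hitting set needs a separate item for each — at least 2. Hence 2 is optimal.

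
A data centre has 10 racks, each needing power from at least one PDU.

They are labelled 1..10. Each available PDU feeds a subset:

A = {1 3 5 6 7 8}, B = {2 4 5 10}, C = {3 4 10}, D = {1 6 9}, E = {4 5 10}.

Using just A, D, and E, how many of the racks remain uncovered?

1

Union of A, D, E = {1, 3, 4, 5, 6, 7, 8, 9, 10}.
Not covered: 2 — 1 rack.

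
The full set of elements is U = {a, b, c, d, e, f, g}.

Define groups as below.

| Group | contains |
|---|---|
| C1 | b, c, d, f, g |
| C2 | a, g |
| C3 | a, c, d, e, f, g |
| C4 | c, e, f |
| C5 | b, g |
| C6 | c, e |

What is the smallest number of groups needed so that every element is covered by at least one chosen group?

2

C1 and C3 together: C1 ∪ C3 = {a, b, c, d, e, f, g} — every element is covered.
No single group has all 7 elements (the largest, C3, has 6), so 2 is optimal.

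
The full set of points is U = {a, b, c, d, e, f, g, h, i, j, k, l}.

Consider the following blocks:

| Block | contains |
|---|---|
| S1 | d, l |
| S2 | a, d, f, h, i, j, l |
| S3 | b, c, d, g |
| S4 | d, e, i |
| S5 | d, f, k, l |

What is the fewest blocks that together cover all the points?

Take {S2, S3, S4, S5}. Their union is {a, b, c, d, e, f, g, h, i, j, k, l}, which is all 12 points.
No 3 of the 5 blocks cover everything (all 10 combinations miss at least one point), so 4 is optimal.

4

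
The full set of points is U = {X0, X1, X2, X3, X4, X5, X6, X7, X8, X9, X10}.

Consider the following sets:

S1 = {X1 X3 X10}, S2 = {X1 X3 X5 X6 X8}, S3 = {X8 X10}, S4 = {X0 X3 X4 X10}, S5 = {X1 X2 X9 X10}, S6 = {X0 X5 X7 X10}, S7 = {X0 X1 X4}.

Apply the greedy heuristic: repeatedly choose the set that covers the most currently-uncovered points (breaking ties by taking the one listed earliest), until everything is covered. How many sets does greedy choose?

4

Greedy: pick S2 (covers 5 new) → pick S4 (covers 3 new) → pick S5 (covers 2 new) → pick S6 (covers 1 new). Total picks: 4.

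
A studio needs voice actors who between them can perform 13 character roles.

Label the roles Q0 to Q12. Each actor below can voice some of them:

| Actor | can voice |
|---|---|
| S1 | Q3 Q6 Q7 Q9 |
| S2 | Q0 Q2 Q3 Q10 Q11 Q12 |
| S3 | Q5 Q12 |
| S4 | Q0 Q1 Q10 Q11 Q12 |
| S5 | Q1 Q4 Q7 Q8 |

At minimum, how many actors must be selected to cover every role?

S1 and S2 and S3 and S5 together: S1 ∪ S2 ∪ S3 ∪ S5 = {Q0, Q1, Q2, Q3, Q4, Q5, Q6, Q7, Q8, Q9, Q10, Q11, Q12} — every role is covered.
Only S3 contains Q5, so S3 is forced; the remaining 11 roles need at least 3 more actors (each remaining actor adds at most 5) — so at least 4 actors are needed, and 4 is optimal.

4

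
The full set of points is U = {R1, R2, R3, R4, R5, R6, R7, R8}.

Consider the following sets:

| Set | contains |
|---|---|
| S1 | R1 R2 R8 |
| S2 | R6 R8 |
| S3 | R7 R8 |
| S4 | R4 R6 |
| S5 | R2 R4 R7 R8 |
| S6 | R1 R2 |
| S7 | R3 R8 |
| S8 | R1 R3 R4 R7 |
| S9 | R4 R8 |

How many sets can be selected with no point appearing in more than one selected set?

S3, S4, S6 are pairwise disjoint (S3={R7,R8}; S4={R4,R6}; S6={R1,R2}).
Every remaining set overlaps one of these, and no 4 of the listed sets are pairwise disjoint, so 3 is the maximum.

3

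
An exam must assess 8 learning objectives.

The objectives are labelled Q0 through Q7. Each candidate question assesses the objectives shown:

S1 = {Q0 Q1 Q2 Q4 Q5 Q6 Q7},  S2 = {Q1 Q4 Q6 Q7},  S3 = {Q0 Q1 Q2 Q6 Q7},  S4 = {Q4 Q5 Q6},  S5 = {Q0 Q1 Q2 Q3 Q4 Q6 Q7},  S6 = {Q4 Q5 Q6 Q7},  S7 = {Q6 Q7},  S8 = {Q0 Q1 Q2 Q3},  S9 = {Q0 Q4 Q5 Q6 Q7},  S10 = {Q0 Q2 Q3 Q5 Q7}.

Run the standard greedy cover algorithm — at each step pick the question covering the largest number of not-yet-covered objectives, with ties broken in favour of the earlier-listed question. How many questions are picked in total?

2

Greedy: pick S1 (covers 7 new) → pick S5 (covers 1 new). Total picks: 2.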